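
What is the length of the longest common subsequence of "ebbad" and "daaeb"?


LCS of "ebbad" and "daaeb"
DP table:
           d    a    a    e    b
      0    0    0    0    0    0
  e   0    0    0    0    1    1
  b   0    0    0    0    1    2
  b   0    0    0    0    1    2
  a   0    0    1    1    1    2
  d   0    1    1    1    1    2
LCS length = dp[5][5] = 2

2


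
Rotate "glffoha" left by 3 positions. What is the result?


Input: "glffoha", rotate left by 3
First 3 characters: "glf"
Remaining characters: "foha"
Concatenate remaining + first: "foha" + "glf" = "fohaglf"

fohaglf


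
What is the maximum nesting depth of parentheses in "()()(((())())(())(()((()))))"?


Input: "()()(((())())(())(()((()))))"
Tracking depth:
  Position 0 '(': depth becomes 1
  Position 1 ')': depth becomes 0
  Position 2 '(': depth becomes 1
  Position 3 ')': depth becomes 0
  Position 4 '(': depth becomes 1
  Position 5 '(': depth becomes 2
  Position 6 '(': depth becomes 3
  Position 7 '(': depth becomes 4
  Position 8 ')': depth becomes 3
  Position 9 ')': depth becomes 2
  Position 10 '(': depth becomes 3
  Position 11 ')': depth becomes 2
  Position 12 ')': depth becomes 1
  Position 13 '(': depth becomes 2
  Position 14 '(': depth becomes 3
  Position 15 ')': depth becomes 2
  Position 16 ')': depth becomes 1
  Position 17 '(': depth becomes 2
  Position 18 '(': depth becomes 3
  Position 19 ')': depth becomes 2
  Position 20 '(': depth becomes 3
  Position 21 '(': depth becomes 4
  Position 22 '(': depth becomes 5
  Position 23 ')': depth becomes 4
  Position 24 ')': depth becomes 3
  Position 25 ')': depth becomes 2
  Position 26 ')': depth becomes 1
  Position 27 ')': depth becomes 0
Maximum depth reached: 5

5


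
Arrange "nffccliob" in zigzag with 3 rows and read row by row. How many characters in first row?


Zigzag "nffccliob" into 3 rows:
Placing characters:
  'n' => row 0
  'f' => row 1
  'f' => row 2
  'c' => row 1
  'c' => row 0
  'l' => row 1
  'i' => row 2
  'o' => row 1
  'b' => row 0
Rows:
  Row 0: "ncb"
  Row 1: "fclo"
  Row 2: "fi"
First row length: 3

3


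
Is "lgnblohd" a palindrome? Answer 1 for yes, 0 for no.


Input: lgnblohd
Reversed: dholbngl
  Compare pos 0 ('l') with pos 7 ('d'): MISMATCH
  Compare pos 1 ('g') with pos 6 ('h'): MISMATCH
  Compare pos 2 ('n') with pos 5 ('o'): MISMATCH
  Compare pos 3 ('b') with pos 4 ('l'): MISMATCH
Result: not a palindrome

0


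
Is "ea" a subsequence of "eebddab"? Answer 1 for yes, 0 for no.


Check if "ea" is a subsequence of "eebddab"
Greedy scan:
  Position 0 ('e'): matches sub[0] = 'e'
  Position 1 ('e'): no match needed
  Position 2 ('b'): no match needed
  Position 3 ('d'): no match needed
  Position 4 ('d'): no match needed
  Position 5 ('a'): matches sub[1] = 'a'
  Position 6 ('b'): no match needed
All 2 characters matched => is a subsequence

1


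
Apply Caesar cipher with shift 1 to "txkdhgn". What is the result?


Caesar cipher: shift "txkdhgn" by 1
  't' (pos 19) + 1 = pos 20 = 'u'
  'x' (pos 23) + 1 = pos 24 = 'y'
  'k' (pos 10) + 1 = pos 11 = 'l'
  'd' (pos 3) + 1 = pos 4 = 'e'
  'h' (pos 7) + 1 = pos 8 = 'i'
  'g' (pos 6) + 1 = pos 7 = 'h'
  'n' (pos 13) + 1 = pos 14 = 'o'
Result: uyleiho

uyleiho


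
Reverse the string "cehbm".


Input: cehbm
Reading characters right to left:
  Position 4: 'm'
  Position 3: 'b'
  Position 2: 'h'
  Position 1: 'e'
  Position 0: 'c'
Reversed: mbhec

mbhec


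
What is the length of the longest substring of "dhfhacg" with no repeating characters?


Input: "dhfhacg"
Sliding window (track last position of each char):
  Position 0 ('d'): window [0,0] length 1 -- new best
  Position 1 ('h'): window [0,1] length 2 -- new best
  Position 2 ('f'): window [0,2] length 3 -- new best
  Position 3 ('h'): repeat (last at 1), move window start to 2
  Position 3 ('h'): window [2,3] length 2
  Position 4 ('a'): window [2,4] length 3
  Position 5 ('c'): window [2,5] length 4 -- new best
  Position 6 ('g'): window [2,6] length 5 -- new best
Longest substring with no repeats: "fhacg" with length 5

5


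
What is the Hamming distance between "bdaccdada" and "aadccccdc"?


Comparing "bdaccdada" and "aadccccdc" position by position:
  Position 0: 'b' vs 'a' => differ
  Position 1: 'd' vs 'a' => differ
  Position 2: 'a' vs 'd' => differ
  Position 3: 'c' vs 'c' => same
  Position 4: 'c' vs 'c' => same
  Position 5: 'd' vs 'c' => differ
  Position 6: 'a' vs 'c' => differ
  Position 7: 'd' vs 'd' => same
  Position 8: 'a' vs 'c' => differ
Total differences (Hamming distance): 6

6


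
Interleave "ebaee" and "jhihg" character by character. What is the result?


Interleaving "ebaee" and "jhihg":
  Position 0: 'e' from first, 'j' from second => "ej"
  Position 1: 'b' from first, 'h' from second => "bh"
  Position 2: 'a' from first, 'i' from second => "ai"
  Position 3: 'e' from first, 'h' from second => "eh"
  Position 4: 'e' from first, 'g' from second => "eg"
Result: ejbhaieheg

ejbhaieheg


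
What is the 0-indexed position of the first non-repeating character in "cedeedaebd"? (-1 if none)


Input: cedeedaebd
Character frequencies:
  'a': 1
  'b': 1
  'c': 1
  'd': 3
  'e': 4
Scanning left to right for freq == 1:
  Position 0 ('c'): unique! => answer = 0

0


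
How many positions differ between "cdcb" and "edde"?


Comparing "cdcb" and "edde" position by position:
  Position 0: 'c' vs 'e' => DIFFER
  Position 1: 'd' vs 'd' => same
  Position 2: 'c' vs 'd' => DIFFER
  Position 3: 'b' vs 'e' => DIFFER
Positions that differ: 3

3


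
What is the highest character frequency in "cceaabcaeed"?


Input: cceaabcaeed
Character counts:
  'a': 3
  'b': 1
  'c': 3
  'd': 1
  'e': 3
Maximum frequency: 3

3


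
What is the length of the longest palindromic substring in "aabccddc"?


Input: "aabccddc"
Checking substrings for palindromes:
  [4:8] "cddc" (len 4) => palindrome
  [0:2] "aa" (len 2) => palindrome
  [3:5] "cc" (len 2) => palindrome
  [5:7] "dd" (len 2) => palindrome
Longest palindromic substring: "cddc" with length 4

4


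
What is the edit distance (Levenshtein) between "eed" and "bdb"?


Computing edit distance: "eed" -> "bdb"
DP table:
           b    d    b
      0    1    2    3
  e   1    1    2    3
  e   2    2    2    3
  d   3    3    2    3
Edit distance = dp[3][3] = 3

3


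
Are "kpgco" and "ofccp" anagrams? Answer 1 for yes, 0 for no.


Strings: "kpgco", "ofccp"
Sorted first:  cgkop
Sorted second: ccfop
Differ at position 1: 'g' vs 'c' => not anagrams

0


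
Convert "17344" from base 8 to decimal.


Input: "17344" in base 8
Positional expansion:
  Digit '1' (value 1) x 8^4 = 4096
  Digit '7' (value 7) x 8^3 = 3584
  Digit '3' (value 3) x 8^2 = 192
  Digit '4' (value 4) x 8^1 = 32
  Digit '4' (value 4) x 8^0 = 4
Sum = 7908

7908


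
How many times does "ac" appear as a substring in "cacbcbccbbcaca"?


Searching for "ac" in "cacbcbccbbcaca"
Scanning each position:
  Position 0: "ca" => no
  Position 1: "ac" => MATCH
  Position 2: "cb" => no
  Position 3: "bc" => no
  Position 4: "cb" => no
  Position 5: "bc" => no
  Position 6: "cc" => no
  Position 7: "cb" => no
  Position 8: "bb" => no
  Position 9: "bc" => no
  Position 10: "ca" => no
  Position 11: "ac" => MATCH
  Position 12: "ca" => no
Total occurrences: 2

2


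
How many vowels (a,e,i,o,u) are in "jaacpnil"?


Input: jaacpnil
Checking each character:
  'j' at position 0: consonant
  'a' at position 1: vowel (running total: 1)
  'a' at position 2: vowel (running total: 2)
  'c' at position 3: consonant
  'p' at position 4: consonant
  'n' at position 5: consonant
  'i' at position 6: vowel (running total: 3)
  'l' at position 7: consonant
Total vowels: 3

3


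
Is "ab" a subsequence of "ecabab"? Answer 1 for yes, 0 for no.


Check if "ab" is a subsequence of "ecabab"
Greedy scan:
  Position 0 ('e'): no match needed
  Position 1 ('c'): no match needed
  Position 2 ('a'): matches sub[0] = 'a'
  Position 3 ('b'): matches sub[1] = 'b'
  Position 4 ('a'): no match needed
  Position 5 ('b'): no match needed
All 2 characters matched => is a subsequence

1


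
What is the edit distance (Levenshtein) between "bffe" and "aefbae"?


Computing edit distance: "bffe" -> "aefbae"
DP table:
           a    e    f    b    a    e
      0    1    2    3    4    5    6
  b   1    1    2    3    3    4    5
  f   2    2    2    2    3    4    5
  f   3    3    3    2    3    4    5
  e   4    4    3    3    3    4    4
Edit distance = dp[4][6] = 4

4


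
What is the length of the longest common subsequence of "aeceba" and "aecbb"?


LCS of "aeceba" and "aecbb"
DP table:
           a    e    c    b    b
      0    0    0    0    0    0
  a   0    1    1    1    1    1
  e   0    1    2    2    2    2
  c   0    1    2    3    3    3
  e   0    1    2    3    3    3
  b   0    1    2    3    4    4
  a   0    1    2    3    4    4
LCS length = dp[6][5] = 4

4


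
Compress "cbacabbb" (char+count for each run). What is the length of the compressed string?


Input: cbacabbb
Runs:
  'c' x 1 => "c1"
  'b' x 1 => "b1"
  'a' x 1 => "a1"
  'c' x 1 => "c1"
  'a' x 1 => "a1"
  'b' x 3 => "b3"
Compressed: "c1b1a1c1a1b3"
Compressed length: 12

12


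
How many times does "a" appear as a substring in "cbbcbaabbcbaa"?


Searching for "a" in "cbbcbaabbcbaa"
Scanning each position:
  Position 0: "c" => no
  Position 1: "b" => no
  Position 2: "b" => no
  Position 3: "c" => no
  Position 4: "b" => no
  Position 5: "a" => MATCH
  Position 6: "a" => MATCH
  Position 7: "b" => no
  Position 8: "b" => no
  Position 9: "c" => no
  Position 10: "b" => no
  Position 11: "a" => MATCH
  Position 12: "a" => MATCH
Total occurrences: 4

4


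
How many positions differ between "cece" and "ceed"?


Comparing "cece" and "ceed" position by position:
  Position 0: 'c' vs 'c' => same
  Position 1: 'e' vs 'e' => same
  Position 2: 'c' vs 'e' => DIFFER
  Position 3: 'e' vs 'd' => DIFFER
Positions that differ: 2

2


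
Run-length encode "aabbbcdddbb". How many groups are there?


Input: aabbbcdddbb
Scanning for consecutive runs:
  Group 1: 'a' x 2 (positions 0-1)
  Group 2: 'b' x 3 (positions 2-4)
  Group 3: 'c' x 1 (positions 5-5)
  Group 4: 'd' x 3 (positions 6-8)
  Group 5: 'b' x 2 (positions 9-10)
Total groups: 5

5


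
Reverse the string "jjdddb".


Input: jjdddb
Reading characters right to left:
  Position 5: 'b'
  Position 4: 'd'
  Position 3: 'd'
  Position 2: 'd'
  Position 1: 'j'
  Position 0: 'j'
Reversed: bdddjj

bdddjj


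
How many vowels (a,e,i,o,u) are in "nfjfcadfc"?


Input: nfjfcadfc
Checking each character:
  'n' at position 0: consonant
  'f' at position 1: consonant
  'j' at position 2: consonant
  'f' at position 3: consonant
  'c' at position 4: consonant
  'a' at position 5: vowel (running total: 1)
  'd' at position 6: consonant
  'f' at position 7: consonant
  'c' at position 8: consonant
Total vowels: 1

1


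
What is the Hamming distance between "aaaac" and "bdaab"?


Comparing "aaaac" and "bdaab" position by position:
  Position 0: 'a' vs 'b' => differ
  Position 1: 'a' vs 'd' => differ
  Position 2: 'a' vs 'a' => same
  Position 3: 'a' vs 'a' => same
  Position 4: 'c' vs 'b' => differ
Total differences (Hamming distance): 3

3


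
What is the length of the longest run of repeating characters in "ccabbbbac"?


Input: "ccabbbbac"
Scanning for longest run:
  Position 1 ('c'): continues run of 'c', length=2
  Position 2 ('a'): new char, reset run to 1
  Position 3 ('b'): new char, reset run to 1
  Position 4 ('b'): continues run of 'b', length=2
  Position 5 ('b'): continues run of 'b', length=3
  Position 6 ('b'): continues run of 'b', length=4
  Position 7 ('a'): new char, reset run to 1
  Position 8 ('c'): new char, reset run to 1
Longest run: 'b' with length 4

4


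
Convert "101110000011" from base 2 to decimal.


Input: "101110000011" in base 2
Positional expansion:
  Digit '1' (value 1) x 2^11 = 2048
  Digit '0' (value 0) x 2^10 = 0
  Digit '1' (value 1) x 2^9 = 512
  Digit '1' (value 1) x 2^8 = 256
  Digit '1' (value 1) x 2^7 = 128
  Digit '0' (value 0) x 2^6 = 0
  Digit '0' (value 0) x 2^5 = 0
  Digit '0' (value 0) x 2^4 = 0
  Digit '0' (value 0) x 2^3 = 0
  Digit '0' (value 0) x 2^2 = 0
  Digit '1' (value 1) x 2^1 = 2
  Digit '1' (value 1) x 2^0 = 1
Sum = 2947

2947


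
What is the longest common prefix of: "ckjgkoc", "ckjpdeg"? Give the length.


Words: ckjgkoc, ckjpdeg
  Position 0: all 'c' => match
  Position 1: all 'k' => match
  Position 2: all 'j' => match
  Position 3: ('g', 'p') => mismatch, stop
LCP = "ckj" (length 3)

3


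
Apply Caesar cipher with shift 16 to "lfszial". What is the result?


Caesar cipher: shift "lfszial" by 16
  'l' (pos 11) + 16 = pos 1 = 'b'
  'f' (pos 5) + 16 = pos 21 = 'v'
  's' (pos 18) + 16 = pos 8 = 'i'
  'z' (pos 25) + 16 = pos 15 = 'p'
  'i' (pos 8) + 16 = pos 24 = 'y'
  'a' (pos 0) + 16 = pos 16 = 'q'
  'l' (pos 11) + 16 = pos 1 = 'b'
Result: bvipyqb

bvipyqb


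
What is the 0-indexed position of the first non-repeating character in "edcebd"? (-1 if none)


Input: edcebd
Character frequencies:
  'b': 1
  'c': 1
  'd': 2
  'e': 2
Scanning left to right for freq == 1:
  Position 0 ('e'): freq=2, skip
  Position 1 ('d'): freq=2, skip
  Position 2 ('c'): unique! => answer = 2

2


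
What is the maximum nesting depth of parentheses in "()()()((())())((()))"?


Input: "()()()((())())((()))"
Tracking depth:
  Position 0 '(': depth becomes 1
  Position 1 ')': depth becomes 0
  Position 2 '(': depth becomes 1
  Position 3 ')': depth becomes 0
  Position 4 '(': depth becomes 1
  Position 5 ')': depth becomes 0
  Position 6 '(': depth becomes 1
  Position 7 '(': depth becomes 2
  Position 8 '(': depth becomes 3
  Position 9 ')': depth becomes 2
  Position 10 ')': depth becomes 1
  Position 11 '(': depth becomes 2
  Position 12 ')': depth becomes 1
  Position 13 ')': depth becomes 0
  Position 14 '(': depth becomes 1
  Position 15 '(': depth becomes 2
  Position 16 '(': depth becomes 3
  Position 17 ')': depth becomes 2
  Position 18 ')': depth becomes 1
  Position 19 ')': depth becomes 0
Maximum depth reached: 3

3


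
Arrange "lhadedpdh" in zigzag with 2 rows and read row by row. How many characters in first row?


Zigzag "lhadedpdh" into 2 rows:
Placing characters:
  'l' => row 0
  'h' => row 1
  'a' => row 0
  'd' => row 1
  'e' => row 0
  'd' => row 1
  'p' => row 0
  'd' => row 1
  'h' => row 0
Rows:
  Row 0: "laeph"
  Row 1: "hddd"
First row length: 5

5


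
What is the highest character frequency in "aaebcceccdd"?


Input: aaebcceccdd
Character counts:
  'a': 2
  'b': 1
  'c': 4
  'd': 2
  'e': 2
Maximum frequency: 4

4


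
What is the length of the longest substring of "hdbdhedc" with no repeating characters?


Input: "hdbdhedc"
Sliding window (track last position of each char):
  Position 0 ('h'): window [0,0] length 1 -- new best
  Position 1 ('d'): window [0,1] length 2 -- new best
  Position 2 ('b'): window [0,2] length 3 -- new best
  Position 3 ('d'): repeat (last at 1), move window start to 2
  Position 3 ('d'): window [2,3] length 2
  Position 4 ('h'): window [2,4] length 3
  Position 5 ('e'): window [2,5] length 4 -- new best
  Position 6 ('d'): repeat (last at 3), move window start to 4
  Position 6 ('d'): window [4,6] length 3
  Position 7 ('c'): window [4,7] length 4
Longest substring with no repeats: "bdhe" with length 4

4


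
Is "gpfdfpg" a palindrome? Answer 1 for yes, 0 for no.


Input: gpfdfpg
Reversed: gpfdfpg
  Compare pos 0 ('g') with pos 6 ('g'): match
  Compare pos 1 ('p') with pos 5 ('p'): match
  Compare pos 2 ('f') with pos 4 ('f'): match
Result: palindrome

1


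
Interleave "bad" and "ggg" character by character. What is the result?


Interleaving "bad" and "ggg":
  Position 0: 'b' from first, 'g' from second => "bg"
  Position 1: 'a' from first, 'g' from second => "ag"
  Position 2: 'd' from first, 'g' from second => "dg"
Result: bgagdg

bgagdg


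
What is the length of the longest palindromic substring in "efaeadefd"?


Input: "efaeadefd"
Checking substrings for palindromes:
  [2:5] "aea" (len 3) => palindrome
Longest palindromic substring: "aea" with length 3

3


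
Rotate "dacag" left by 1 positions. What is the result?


Input: "dacag", rotate left by 1
First 1 characters: "d"
Remaining characters: "acag"
Concatenate remaining + first: "acag" + "d" = "acagd"

acagd


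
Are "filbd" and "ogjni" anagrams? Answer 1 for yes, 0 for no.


Strings: "filbd", "ogjni"
Sorted first:  bdfil
Sorted second: gijno
Differ at position 0: 'b' vs 'g' => not anagrams

0


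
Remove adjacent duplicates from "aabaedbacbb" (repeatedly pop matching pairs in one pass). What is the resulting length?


Input: aabaedbacbb
Stack-based adjacent duplicate removal:
  Read 'a': push. Stack: a
  Read 'a': matches stack top 'a' => pop. Stack: (empty)
  Read 'b': push. Stack: b
  Read 'a': push. Stack: ba
  Read 'e': push. Stack: bae
  Read 'd': push. Stack: baed
  Read 'b': push. Stack: baedb
  Read 'a': push. Stack: baedba
  Read 'c': push. Stack: baedbac
  Read 'b': push. Stack: baedbacb
  Read 'b': matches stack top 'b' => pop. Stack: baedbac
Final stack: "baedbac" (length 7)

7


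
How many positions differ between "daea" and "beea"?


Comparing "daea" and "beea" position by position:
  Position 0: 'd' vs 'b' => DIFFER
  Position 1: 'a' vs 'e' => DIFFER
  Position 2: 'e' vs 'e' => same
  Position 3: 'a' vs 'a' => same
Positions that differ: 2

2


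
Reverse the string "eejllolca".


Input: eejllolca
Reading characters right to left:
  Position 8: 'a'
  Position 7: 'c'
  Position 6: 'l'
  Position 5: 'o'
  Position 4: 'l'
  Position 3: 'l'
  Position 2: 'j'
  Position 1: 'e'
  Position 0: 'e'
Reversed: aclolljee

aclolljee


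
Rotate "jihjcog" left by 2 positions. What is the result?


Input: "jihjcog", rotate left by 2
First 2 characters: "ji"
Remaining characters: "hjcog"
Concatenate remaining + first: "hjcog" + "ji" = "hjcogji"

hjcogji


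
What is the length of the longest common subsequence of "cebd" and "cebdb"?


LCS of "cebd" and "cebdb"
DP table:
           c    e    b    d    b
      0    0    0    0    0    0
  c   0    1    1    1    1    1
  e   0    1    2    2    2    2
  b   0    1    2    3    3    3
  d   0    1    2    3    4    4
LCS length = dp[4][5] = 4

4


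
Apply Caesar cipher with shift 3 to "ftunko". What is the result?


Caesar cipher: shift "ftunko" by 3
  'f' (pos 5) + 3 = pos 8 = 'i'
  't' (pos 19) + 3 = pos 22 = 'w'
  'u' (pos 20) + 3 = pos 23 = 'x'
  'n' (pos 13) + 3 = pos 16 = 'q'
  'k' (pos 10) + 3 = pos 13 = 'n'
  'o' (pos 14) + 3 = pos 17 = 'r'
Result: iwxqnr

iwxqnr


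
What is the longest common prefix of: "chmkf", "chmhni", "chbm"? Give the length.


Words: chmkf, chmhni, chbm
  Position 0: all 'c' => match
  Position 1: all 'h' => match
  Position 2: ('m', 'm', 'b') => mismatch, stop
LCP = "ch" (length 2)

2


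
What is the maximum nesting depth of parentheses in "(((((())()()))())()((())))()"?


Input: "(((((())()()))())()((())))()"
Tracking depth:
  Position 0 '(': depth becomes 1
  Position 1 '(': depth becomes 2
  Position 2 '(': depth becomes 3
  Position 3 '(': depth becomes 4
  Position 4 '(': depth becomes 5
  Position 5 '(': depth becomes 6
  Position 6 ')': depth becomes 5
  Position 7 ')': depth becomes 4
  Position 8 '(': depth becomes 5
  Position 9 ')': depth becomes 4
  Position 10 '(': depth becomes 5
  Position 11 ')': depth becomes 4
  Position 12 ')': depth becomes 3
  Position 13 ')': depth becomes 2
  Position 14 '(': depth becomes 3
  Position 15 ')': depth becomes 2
  Position 16 ')': depth becomes 1
  Position 17 '(': depth becomes 2
  Position 18 ')': depth becomes 1
  Position 19 '(': depth becomes 2
  Position 20 '(': depth becomes 3
  Position 21 '(': depth becomes 4
  Position 22 ')': depth becomes 3
  Position 23 ')': depth becomes 2
  Position 24 ')': depth becomes 1
  Position 25 ')': depth becomes 0
  Position 26 '(': depth becomes 1
  Position 27 ')': depth becomes 0
Maximum depth reached: 6

6


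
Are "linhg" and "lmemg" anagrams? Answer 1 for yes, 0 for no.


Strings: "linhg", "lmemg"
Sorted first:  ghiln
Sorted second: eglmm
Differ at position 0: 'g' vs 'e' => not anagrams

0


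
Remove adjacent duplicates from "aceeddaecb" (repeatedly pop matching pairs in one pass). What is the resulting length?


Input: aceeddaecb
Stack-based adjacent duplicate removal:
  Read 'a': push. Stack: a
  Read 'c': push. Stack: ac
  Read 'e': push. Stack: ace
  Read 'e': matches stack top 'e' => pop. Stack: ac
  Read 'd': push. Stack: acd
  Read 'd': matches stack top 'd' => pop. Stack: ac
  Read 'a': push. Stack: aca
  Read 'e': push. Stack: acae
  Read 'c': push. Stack: acaec
  Read 'b': push. Stack: acaecb
Final stack: "acaecb" (length 6)

6


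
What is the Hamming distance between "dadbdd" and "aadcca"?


Comparing "dadbdd" and "aadcca" position by position:
  Position 0: 'd' vs 'a' => differ
  Position 1: 'a' vs 'a' => same
  Position 2: 'd' vs 'd' => same
  Position 3: 'b' vs 'c' => differ
  Position 4: 'd' vs 'c' => differ
  Position 5: 'd' vs 'a' => differ
Total differences (Hamming distance): 4

4


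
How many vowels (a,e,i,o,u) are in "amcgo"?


Input: amcgo
Checking each character:
  'a' at position 0: vowel (running total: 1)
  'm' at position 1: consonant
  'c' at position 2: consonant
  'g' at position 3: consonant
  'o' at position 4: vowel (running total: 2)
Total vowels: 2

2


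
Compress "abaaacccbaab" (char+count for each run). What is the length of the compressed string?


Input: abaaacccbaab
Runs:
  'a' x 1 => "a1"
  'b' x 1 => "b1"
  'a' x 3 => "a3"
  'c' x 3 => "c3"
  'b' x 1 => "b1"
  'a' x 2 => "a2"
  'b' x 1 => "b1"
Compressed: "a1b1a3c3b1a2b1"
Compressed length: 14

14


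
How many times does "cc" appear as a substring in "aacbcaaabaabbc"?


Searching for "cc" in "aacbcaaabaabbc"
Scanning each position:
  Position 0: "aa" => no
  Position 1: "ac" => no
  Position 2: "cb" => no
  Position 3: "bc" => no
  Position 4: "ca" => no
  Position 5: "aa" => no
  Position 6: "aa" => no
  Position 7: "ab" => no
  Position 8: "ba" => no
  Position 9: "aa" => no
  Position 10: "ab" => no
  Position 11: "bb" => no
  Position 12: "bc" => no
Total occurrences: 0

0


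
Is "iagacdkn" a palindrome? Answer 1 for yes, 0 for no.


Input: iagacdkn
Reversed: nkdcagai
  Compare pos 0 ('i') with pos 7 ('n'): MISMATCH
  Compare pos 1 ('a') with pos 6 ('k'): MISMATCH
  Compare pos 2 ('g') with pos 5 ('d'): MISMATCH
  Compare pos 3 ('a') with pos 4 ('c'): MISMATCH
Result: not a palindrome

0


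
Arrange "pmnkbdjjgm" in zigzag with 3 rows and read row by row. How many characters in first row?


Zigzag "pmnkbdjjgm" into 3 rows:
Placing characters:
  'p' => row 0
  'm' => row 1
  'n' => row 2
  'k' => row 1
  'b' => row 0
  'd' => row 1
  'j' => row 2
  'j' => row 1
  'g' => row 0
  'm' => row 1
Rows:
  Row 0: "pbg"
  Row 1: "mkdjm"
  Row 2: "nj"
First row length: 3

3


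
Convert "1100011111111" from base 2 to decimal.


Input: "1100011111111" in base 2
Positional expansion:
  Digit '1' (value 1) x 2^12 = 4096
  Digit '1' (value 1) x 2^11 = 2048
  Digit '0' (value 0) x 2^10 = 0
  Digit '0' (value 0) x 2^9 = 0
  Digit '0' (value 0) x 2^8 = 0
  Digit '1' (value 1) x 2^7 = 128
  Digit '1' (value 1) x 2^6 = 64
  Digit '1' (value 1) x 2^5 = 32
  Digit '1' (value 1) x 2^4 = 16
  Digit '1' (value 1) x 2^3 = 8
  Digit '1' (value 1) x 2^2 = 4
  Digit '1' (value 1) x 2^1 = 2
  Digit '1' (value 1) x 2^0 = 1
Sum = 6399

6399


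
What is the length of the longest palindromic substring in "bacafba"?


Input: "bacafba"
Checking substrings for palindromes:
  [1:4] "aca" (len 3) => palindrome
Longest palindromic substring: "aca" with length 3

3


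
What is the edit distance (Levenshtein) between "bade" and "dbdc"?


Computing edit distance: "bade" -> "dbdc"
DP table:
           d    b    d    c
      0    1    2    3    4
  b   1    1    1    2    3
  a   2    2    2    2    3
  d   3    2    3    2    3
  e   4    3    3    3    3
Edit distance = dp[4][4] = 3

3


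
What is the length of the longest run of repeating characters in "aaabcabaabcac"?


Input: "aaabcabaabcac"
Scanning for longest run:
  Position 1 ('a'): continues run of 'a', length=2
  Position 2 ('a'): continues run of 'a', length=3
  Position 3 ('b'): new char, reset run to 1
  Position 4 ('c'): new char, reset run to 1
  Position 5 ('a'): new char, reset run to 1
  Position 6 ('b'): new char, reset run to 1
  Position 7 ('a'): new char, reset run to 1
  Position 8 ('a'): continues run of 'a', length=2
  Position 9 ('b'): new char, reset run to 1
  Position 10 ('c'): new char, reset run to 1
  Position 11 ('a'): new char, reset run to 1
  Position 12 ('c'): new char, reset run to 1
Longest run: 'a' with length 3

3


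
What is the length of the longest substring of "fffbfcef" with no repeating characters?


Input: "fffbfcef"
Sliding window (track last position of each char):
  Position 0 ('f'): window [0,0] length 1 -- new best
  Position 1 ('f'): repeat (last at 0), move window start to 1
  Position 1 ('f'): window [1,1] length 1
  Position 2 ('f'): repeat (last at 1), move window start to 2
  Position 2 ('f'): window [2,2] length 1
  Position 3 ('b'): window [2,3] length 2 -- new best
  Position 4 ('f'): repeat (last at 2), move window start to 3
  Position 4 ('f'): window [3,4] length 2
  Position 5 ('c'): window [3,5] length 3 -- new best
  Position 6 ('e'): window [3,6] length 4 -- new best
  Position 7 ('f'): repeat (last at 4), move window start to 5
  Position 7 ('f'): window [5,7] length 3
Longest substring with no repeats: "bfce" with length 4

4


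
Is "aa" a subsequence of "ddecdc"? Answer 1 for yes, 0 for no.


Check if "aa" is a subsequence of "ddecdc"
Greedy scan:
  Position 0 ('d'): no match needed
  Position 1 ('d'): no match needed
  Position 2 ('e'): no match needed
  Position 3 ('c'): no match needed
  Position 4 ('d'): no match needed
  Position 5 ('c'): no match needed
Only matched 0/2 characters => not a subsequence

0


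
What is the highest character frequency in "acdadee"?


Input: acdadee
Character counts:
  'a': 2
  'c': 1
  'd': 2
  'e': 2
Maximum frequency: 2

2


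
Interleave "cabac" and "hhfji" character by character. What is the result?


Interleaving "cabac" and "hhfji":
  Position 0: 'c' from first, 'h' from second => "ch"
  Position 1: 'a' from first, 'h' from second => "ah"
  Position 2: 'b' from first, 'f' from second => "bf"
  Position 3: 'a' from first, 'j' from second => "aj"
  Position 4: 'c' from first, 'i' from second => "ci"
Result: chahbfajci

chahbfajci


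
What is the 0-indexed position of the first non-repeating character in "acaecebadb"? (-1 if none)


Input: acaecebadb
Character frequencies:
  'a': 3
  'b': 2
  'c': 2
  'd': 1
  'e': 2
Scanning left to right for freq == 1:
  Position 0 ('a'): freq=3, skip
  Position 1 ('c'): freq=2, skip
  Position 2 ('a'): freq=3, skip
  Position 3 ('e'): freq=2, skip
  Position 4 ('c'): freq=2, skip
  Position 5 ('e'): freq=2, skip
  Position 6 ('b'): freq=2, skip
  Position 7 ('a'): freq=3, skip
  Position 8 ('d'): unique! => answer = 8

8


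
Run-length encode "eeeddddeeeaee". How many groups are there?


Input: eeeddddeeeaee
Scanning for consecutive runs:
  Group 1: 'e' x 3 (positions 0-2)
  Group 2: 'd' x 4 (positions 3-6)
  Group 3: 'e' x 3 (positions 7-9)
  Group 4: 'a' x 1 (positions 10-10)
  Group 5: 'e' x 2 (positions 11-12)
Total groups: 5

5


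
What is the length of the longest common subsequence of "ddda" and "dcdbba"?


LCS of "ddda" and "dcdbba"
DP table:
           d    c    d    b    b    a
      0    0    0    0    0    0    0
  d   0    1    1    1    1    1    1
  d   0    1    1    2    2    2    2
  d   0    1    1    2    2    2    2
  a   0    1    1    2    2    2    3
LCS length = dp[4][6] = 3

3


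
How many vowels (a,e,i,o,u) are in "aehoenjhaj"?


Input: aehoenjhaj
Checking each character:
  'a' at position 0: vowel (running total: 1)
  'e' at position 1: vowel (running total: 2)
  'h' at position 2: consonant
  'o' at position 3: vowel (running total: 3)
  'e' at position 4: vowel (running total: 4)
  'n' at position 5: consonant
  'j' at position 6: consonant
  'h' at position 7: consonant
  'a' at position 8: vowel (running total: 5)
  'j' at position 9: consonant
Total vowels: 5

5


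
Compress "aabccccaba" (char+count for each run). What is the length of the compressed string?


Input: aabccccaba
Runs:
  'a' x 2 => "a2"
  'b' x 1 => "b1"
  'c' x 4 => "c4"
  'a' x 1 => "a1"
  'b' x 1 => "b1"
  'a' x 1 => "a1"
Compressed: "a2b1c4a1b1a1"
Compressed length: 12

12


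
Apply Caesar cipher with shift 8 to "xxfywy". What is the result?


Caesar cipher: shift "xxfywy" by 8
  'x' (pos 23) + 8 = pos 5 = 'f'
  'x' (pos 23) + 8 = pos 5 = 'f'
  'f' (pos 5) + 8 = pos 13 = 'n'
  'y' (pos 24) + 8 = pos 6 = 'g'
  'w' (pos 22) + 8 = pos 4 = 'e'
  'y' (pos 24) + 8 = pos 6 = 'g'
Result: ffngeg

ffngeg


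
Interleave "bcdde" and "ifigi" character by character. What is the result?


Interleaving "bcdde" and "ifigi":
  Position 0: 'b' from first, 'i' from second => "bi"
  Position 1: 'c' from first, 'f' from second => "cf"
  Position 2: 'd' from first, 'i' from second => "di"
  Position 3: 'd' from first, 'g' from second => "dg"
  Position 4: 'e' from first, 'i' from second => "ei"
Result: bicfdidgei

bicfdidgei


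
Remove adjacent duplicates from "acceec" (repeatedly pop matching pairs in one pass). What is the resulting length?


Input: acceec
Stack-based adjacent duplicate removal:
  Read 'a': push. Stack: a
  Read 'c': push. Stack: ac
  Read 'c': matches stack top 'c' => pop. Stack: a
  Read 'e': push. Stack: ae
  Read 'e': matches stack top 'e' => pop. Stack: a
  Read 'c': push. Stack: ac
Final stack: "ac" (length 2)

2


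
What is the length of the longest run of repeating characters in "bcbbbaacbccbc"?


Input: "bcbbbaacbccbc"
Scanning for longest run:
  Position 1 ('c'): new char, reset run to 1
  Position 2 ('b'): new char, reset run to 1
  Position 3 ('b'): continues run of 'b', length=2
  Position 4 ('b'): continues run of 'b', length=3
  Position 5 ('a'): new char, reset run to 1
  Position 6 ('a'): continues run of 'a', length=2
  Position 7 ('c'): new char, reset run to 1
  Position 8 ('b'): new char, reset run to 1
  Position 9 ('c'): new char, reset run to 1
  Position 10 ('c'): continues run of 'c', length=2
  Position 11 ('b'): new char, reset run to 1
  Position 12 ('c'): new char, reset run to 1
Longest run: 'b' with length 3

3


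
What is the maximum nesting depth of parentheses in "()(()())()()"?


Input: "()(()())()()"
Tracking depth:
  Position 0 '(': depth becomes 1
  Position 1 ')': depth becomes 0
  Position 2 '(': depth becomes 1
  Position 3 '(': depth becomes 2
  Position 4 ')': depth becomes 1
  Position 5 '(': depth becomes 2
  Position 6 ')': depth becomes 1
  Position 7 ')': depth becomes 0
  Position 8 '(': depth becomes 1
  Position 9 ')': depth becomes 0
  Position 10 '(': depth becomes 1
  Position 11 ')': depth becomes 0
Maximum depth reached: 2

2


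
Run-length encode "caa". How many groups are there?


Input: caa
Scanning for consecutive runs:
  Group 1: 'c' x 1 (positions 0-0)
  Group 2: 'a' x 2 (positions 1-2)
Total groups: 2

2


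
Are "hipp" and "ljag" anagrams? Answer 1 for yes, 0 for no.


Strings: "hipp", "ljag"
Sorted first:  hipp
Sorted second: agjl
Differ at position 0: 'h' vs 'a' => not anagrams

0


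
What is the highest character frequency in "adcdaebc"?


Input: adcdaebc
Character counts:
  'a': 2
  'b': 1
  'c': 2
  'd': 2
  'e': 1
Maximum frequency: 2

2


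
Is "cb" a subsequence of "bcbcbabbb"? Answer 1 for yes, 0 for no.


Check if "cb" is a subsequence of "bcbcbabbb"
Greedy scan:
  Position 0 ('b'): no match needed
  Position 1 ('c'): matches sub[0] = 'c'
  Position 2 ('b'): matches sub[1] = 'b'
  Position 3 ('c'): no match needed
  Position 4 ('b'): no match needed
  Position 5 ('a'): no match needed
  Position 6 ('b'): no match needed
  Position 7 ('b'): no match needed
  Position 8 ('b'): no match needed
All 2 characters matched => is a subsequence

1


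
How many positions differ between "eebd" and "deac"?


Comparing "eebd" and "deac" position by position:
  Position 0: 'e' vs 'd' => DIFFER
  Position 1: 'e' vs 'e' => same
  Position 2: 'b' vs 'a' => DIFFER
  Position 3: 'd' vs 'c' => DIFFER
Positions that differ: 3

3


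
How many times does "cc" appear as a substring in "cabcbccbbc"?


Searching for "cc" in "cabcbccbbc"
Scanning each position:
  Position 0: "ca" => no
  Position 1: "ab" => no
  Position 2: "bc" => no
  Position 3: "cb" => no
  Position 4: "bc" => no
  Position 5: "cc" => MATCH
  Position 6: "cb" => no
  Position 7: "bb" => no
  Position 8: "bc" => no
Total occurrences: 1

1


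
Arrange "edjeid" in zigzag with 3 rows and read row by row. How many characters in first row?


Zigzag "edjeid" into 3 rows:
Placing characters:
  'e' => row 0
  'd' => row 1
  'j' => row 2
  'e' => row 1
  'i' => row 0
  'd' => row 1
Rows:
  Row 0: "ei"
  Row 1: "ded"
  Row 2: "j"
First row length: 2

2


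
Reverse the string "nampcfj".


Input: nampcfj
Reading characters right to left:
  Position 6: 'j'
  Position 5: 'f'
  Position 4: 'c'
  Position 3: 'p'
  Position 2: 'm'
  Position 1: 'a'
  Position 0: 'n'
Reversed: jfcpman

jfcpman


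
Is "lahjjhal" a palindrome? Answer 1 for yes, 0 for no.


Input: lahjjhal
Reversed: lahjjhal
  Compare pos 0 ('l') with pos 7 ('l'): match
  Compare pos 1 ('a') with pos 6 ('a'): match
  Compare pos 2 ('h') with pos 5 ('h'): match
  Compare pos 3 ('j') with pos 4 ('j'): match
Result: palindrome

1


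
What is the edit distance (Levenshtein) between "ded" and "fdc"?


Computing edit distance: "ded" -> "fdc"
DP table:
           f    d    c
      0    1    2    3
  d   1    1    1    2
  e   2    2    2    2
  d   3    3    2    3
Edit distance = dp[3][3] = 3

3


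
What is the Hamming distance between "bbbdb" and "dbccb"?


Comparing "bbbdb" and "dbccb" position by position:
  Position 0: 'b' vs 'd' => differ
  Position 1: 'b' vs 'b' => same
  Position 2: 'b' vs 'c' => differ
  Position 3: 'd' vs 'c' => differ
  Position 4: 'b' vs 'b' => same
Total differences (Hamming distance): 3

3


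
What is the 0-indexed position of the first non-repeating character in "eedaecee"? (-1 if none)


Input: eedaecee
Character frequencies:
  'a': 1
  'c': 1
  'd': 1
  'e': 5
Scanning left to right for freq == 1:
  Position 0 ('e'): freq=5, skip
  Position 1 ('e'): freq=5, skip
  Position 2 ('d'): unique! => answer = 2

2


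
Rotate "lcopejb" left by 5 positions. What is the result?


Input: "lcopejb", rotate left by 5
First 5 characters: "lcope"
Remaining characters: "jb"
Concatenate remaining + first: "jb" + "lcope" = "jblcope"

jblcope


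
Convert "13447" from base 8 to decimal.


Input: "13447" in base 8
Positional expansion:
  Digit '1' (value 1) x 8^4 = 4096
  Digit '3' (value 3) x 8^3 = 1536
  Digit '4' (value 4) x 8^2 = 256
  Digit '4' (value 4) x 8^1 = 32
  Digit '7' (value 7) x 8^0 = 7
Sum = 5927

5927


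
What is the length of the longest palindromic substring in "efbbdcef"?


Input: "efbbdcef"
Checking substrings for palindromes:
  [2:4] "bb" (len 2) => palindrome
Longest palindromic substring: "bb" with length 2

2


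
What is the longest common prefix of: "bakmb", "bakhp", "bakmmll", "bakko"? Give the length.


Words: bakmb, bakhp, bakmmll, bakko
  Position 0: all 'b' => match
  Position 1: all 'a' => match
  Position 2: all 'k' => match
  Position 3: ('m', 'h', 'm', 'k') => mismatch, stop
LCP = "bak" (length 3)

3


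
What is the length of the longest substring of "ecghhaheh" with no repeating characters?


Input: "ecghhaheh"
Sliding window (track last position of each char):
  Position 0 ('e'): window [0,0] length 1 -- new best
  Position 1 ('c'): window [0,1] length 2 -- new best
  Position 2 ('g'): window [0,2] length 3 -- new best
  Position 3 ('h'): window [0,3] length 4 -- new best
  Position 4 ('h'): repeat (last at 3), move window start to 4
  Position 4 ('h'): window [4,4] length 1
  Position 5 ('a'): window [4,5] length 2
  Position 6 ('h'): repeat (last at 4), move window start to 5
  Position 6 ('h'): window [5,6] length 2
  Position 7 ('e'): window [5,7] length 3
  Position 8 ('h'): repeat (last at 6), move window start to 7
  Position 8 ('h'): window [7,8] length 2
Longest substring with no repeats: "ecgh" with length 4

4


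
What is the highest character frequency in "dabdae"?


Input: dabdae
Character counts:
  'a': 2
  'b': 1
  'd': 2
  'e': 1
Maximum frequency: 2

2


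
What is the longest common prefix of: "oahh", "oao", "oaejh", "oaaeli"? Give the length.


Words: oahh, oao, oaejh, oaaeli
  Position 0: all 'o' => match
  Position 1: all 'a' => match
  Position 2: ('h', 'o', 'e', 'a') => mismatch, stop
LCP = "oa" (length 2)

2


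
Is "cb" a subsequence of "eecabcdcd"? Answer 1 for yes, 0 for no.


Check if "cb" is a subsequence of "eecabcdcd"
Greedy scan:
  Position 0 ('e'): no match needed
  Position 1 ('e'): no match needed
  Position 2 ('c'): matches sub[0] = 'c'
  Position 3 ('a'): no match needed
  Position 4 ('b'): matches sub[1] = 'b'
  Position 5 ('c'): no match needed
  Position 6 ('d'): no match needed
  Position 7 ('c'): no match needed
  Position 8 ('d'): no match needed
All 2 characters matched => is a subsequence

1


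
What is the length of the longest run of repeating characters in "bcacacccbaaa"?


Input: "bcacacccbaaa"
Scanning for longest run:
  Position 1 ('c'): new char, reset run to 1
  Position 2 ('a'): new char, reset run to 1
  Position 3 ('c'): new char, reset run to 1
  Position 4 ('a'): new char, reset run to 1
  Position 5 ('c'): new char, reset run to 1
  Position 6 ('c'): continues run of 'c', length=2
  Position 7 ('c'): continues run of 'c', length=3
  Position 8 ('b'): new char, reset run to 1
  Position 9 ('a'): new char, reset run to 1
  Position 10 ('a'): continues run of 'a', length=2
  Position 11 ('a'): continues run of 'a', length=3
Longest run: 'c' with length 3

3


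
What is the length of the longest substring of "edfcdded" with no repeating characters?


Input: "edfcdded"
Sliding window (track last position of each char):
  Position 0 ('e'): window [0,0] length 1 -- new best
  Position 1 ('d'): window [0,1] length 2 -- new best
  Position 2 ('f'): window [0,2] length 3 -- new best
  Position 3 ('c'): window [0,3] length 4 -- new best
  Position 4 ('d'): repeat (last at 1), move window start to 2
  Position 4 ('d'): window [2,4] length 3
  Position 5 ('d'): repeat (last at 4), move window start to 5
  Position 5 ('d'): window [5,5] length 1
  Position 6 ('e'): window [5,6] length 2
  Position 7 ('d'): repeat (last at 5), move window start to 6
  Position 7 ('d'): window [6,7] length 2
Longest substring with no repeats: "edfc" with length 4

4


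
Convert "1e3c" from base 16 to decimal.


Input: "1e3c" in base 16
Positional expansion:
  Digit '1' (value 1) x 16^3 = 4096
  Digit 'e' (value 14) x 16^2 = 3584
  Digit '3' (value 3) x 16^1 = 48
  Digit 'c' (value 12) x 16^0 = 12
Sum = 7740

7740


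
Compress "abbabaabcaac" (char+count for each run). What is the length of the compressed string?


Input: abbabaabcaac
Runs:
  'a' x 1 => "a1"
  'b' x 2 => "b2"
  'a' x 1 => "a1"
  'b' x 1 => "b1"
  'a' x 2 => "a2"
  'b' x 1 => "b1"
  'c' x 1 => "c1"
  'a' x 2 => "a2"
  'c' x 1 => "c1"
Compressed: "a1b2a1b1a2b1c1a2c1"
Compressed length: 18

18


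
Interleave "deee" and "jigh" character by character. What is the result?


Interleaving "deee" and "jigh":
  Position 0: 'd' from first, 'j' from second => "dj"
  Position 1: 'e' from first, 'i' from second => "ei"
  Position 2: 'e' from first, 'g' from second => "eg"
  Position 3: 'e' from first, 'h' from second => "eh"
Result: djeiegeh

djeiegeh
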